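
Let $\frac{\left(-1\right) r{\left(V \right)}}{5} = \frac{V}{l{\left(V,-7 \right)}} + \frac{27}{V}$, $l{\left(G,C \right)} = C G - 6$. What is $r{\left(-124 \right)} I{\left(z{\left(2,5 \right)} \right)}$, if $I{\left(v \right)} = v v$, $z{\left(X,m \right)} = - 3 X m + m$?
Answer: $\frac{60390625}{53444} \approx 1130.0$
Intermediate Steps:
$l{\left(G,C \right)} = -6 + C G$
$z{\left(X,m \right)} = m - 3 X m$ ($z{\left(X,m \right)} = - 3 X m + m = m - 3 X m$)
$I{\left(v \right)} = v^{2}$
$r{\left(V \right)} = - \frac{135}{V} - \frac{5 V}{-6 - 7 V}$ ($r{\left(V \right)} = - 5 \left(\frac{V}{-6 - 7 V} + \frac{27}{V}\right) = - 5 \left(\frac{27}{V} + \frac{V}{-6 - 7 V}\right) = - \frac{135}{V} - \frac{5 V}{-6 - 7 V}$)
$r{\left(-124 \right)} I{\left(z{\left(2,5 \right)} \right)} = \frac{5 \left(-162 + \left(-124\right)^{2} - -23436\right)}{\left(-124\right) \left(6 + 7 \left(-124\right)\right)} \left(5 \left(1 - 6\right)\right)^{2} = 5 \left(- \frac{1}{124}\right) \frac{1}{6 - 868} \left(-162 + 15376 + 23436\right) \left(5 \left(1 - 6\right)\right)^{2} = 5 \left(- \frac{1}{124}\right) \frac{1}{-862} \cdot 38650 \left(5 \left(-5\right)\right)^{2} = 5 \left(- \frac{1}{124}\right) \left(- \frac{1}{862}\right) 38650 \left(-25\right)^{2} = \frac{96625}{53444} \cdot 625 = \frac{60390625}{53444}$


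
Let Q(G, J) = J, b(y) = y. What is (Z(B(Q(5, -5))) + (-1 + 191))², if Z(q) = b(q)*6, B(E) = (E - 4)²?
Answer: 456976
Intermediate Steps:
B(E) = (-4 + E)²
Z(q) = 6*q (Z(q) = q*6 = 6*q)
(Z(B(Q(5, -5))) + (-1 + 191))² = (6*(-4 - 5)² + (-1 + 191))² = (6*(-9)² + 190)² = (6*81 + 190)² = (486 + 190)² = 676² = 456976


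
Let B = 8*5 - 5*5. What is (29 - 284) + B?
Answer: -240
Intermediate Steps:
B = 15 (B = 40 - 25 = 15)
(29 - 284) + B = (29 - 284) + 15 = -255 + 15 = -240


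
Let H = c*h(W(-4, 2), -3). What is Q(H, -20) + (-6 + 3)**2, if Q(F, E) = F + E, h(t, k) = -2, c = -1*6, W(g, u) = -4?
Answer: 1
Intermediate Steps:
c = -6
H = 12 (H = -6*(-2) = 12)
Q(F, E) = E + F
Q(H, -20) + (-6 + 3)**2 = (-20 + 12) + (-6 + 3)**2 = -8 + (-3)**2 = -8 + 9 = 1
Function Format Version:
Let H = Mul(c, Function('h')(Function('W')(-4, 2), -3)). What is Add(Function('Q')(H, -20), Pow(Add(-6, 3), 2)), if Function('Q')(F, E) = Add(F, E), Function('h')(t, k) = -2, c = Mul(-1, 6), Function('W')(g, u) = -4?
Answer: 1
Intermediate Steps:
c = -6
H = 12 (H = Mul(-6, -2) = 12)
Function('Q')(F, E) = Add(E, F)
Add(Function('Q')(H, -20), Pow(Add(-6, 3), 2)) = Add(Add(-20, 12), Pow(Add(-6, 3), 2)) = Add(-8, Pow(-3, 2)) = Add(-8, 9) = 1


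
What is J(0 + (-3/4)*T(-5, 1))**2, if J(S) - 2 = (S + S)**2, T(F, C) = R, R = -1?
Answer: 289/16 ≈ 18.063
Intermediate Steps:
T(F, C) = -1
J(S) = 2 + 4*S**2 (J(S) = 2 + (S + S)**2 = 2 + (2*S)**2 = 2 + 4*S**2)
J(0 + (-3/4)*T(-5, 1))**2 = (2 + 4*(0 - 3/4*(-1))**2)**2 = (2 + 4*(0 + 3/4)**2)**2 = (2 + 4*(3/4)**2)**2 = (2 + 4*(9/16))**2 = (2 + 9/4)**2 = (17/4)**2 = 289/16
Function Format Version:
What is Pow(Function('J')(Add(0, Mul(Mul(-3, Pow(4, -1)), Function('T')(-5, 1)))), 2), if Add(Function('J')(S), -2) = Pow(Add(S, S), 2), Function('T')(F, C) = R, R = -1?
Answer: Rational(289, 16) ≈ 18.063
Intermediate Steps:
Function('T')(F, C) = -1
Function('J')(S) = Add(2, Mul(4, Pow(S, 2))) (Function('J')(S) = Add(2, Pow(Add(S, S), 2)) = Add(2, Pow(Mul(2, S), 2)) = Add(2, Mul(4, Pow(S, 2))))
Pow(Function('J')(Add(0, Mul(Mul(-3, Pow(4, -1)), Function('T')(-5, 1)))), 2) = Pow(Add(2, Mul(4, Pow(Add(0, Mul(Mul(-3, Pow(4, -1)), -1)), 2))), 2) = Pow(Add(2, Mul(4, Pow(Add(0, Mul(Mul(-3, Rational(1, 4)), -1)), 2))), 2) = Pow(Add(2, Mul(4, Pow(Add(0, Mul(Rational(-3, 4), -1)), 2))), 2) = Pow(Add(2, Mul(4, Pow(Add(0, Rational(3, 4)), 2))), 2) = Pow(Add(2, Mul(4, Pow(Rational(3, 4), 2))), 2) = Pow(Add(2, Mul(4, Rational(9, 16))), 2) = Pow(Add(2, Rational(9, 4)), 2) = Pow(Rational(17, 4), 2) = Rational(289, 16)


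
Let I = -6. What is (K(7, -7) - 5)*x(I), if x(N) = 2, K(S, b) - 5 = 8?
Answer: 16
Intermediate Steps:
K(S, b) = 13 (K(S, b) = 5 + 8 = 13)
(K(7, -7) - 5)*x(I) = (13 - 5)*2 = 8*2 = 16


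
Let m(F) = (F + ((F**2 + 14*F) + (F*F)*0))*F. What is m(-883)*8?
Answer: -5414160416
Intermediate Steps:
m(F) = F*(F**2 + 15*F) (m(F) = (F + ((F**2 + 14*F) + F**2*0))*F = (F + ((F**2 + 14*F) + 0))*F = (F + (F**2 + 14*F))*F = (F**2 + 15*F)*F = F*(F**2 + 15*F))
m(-883)*8 = ((-883)**2*(15 - 883))*8 = (779689*(-868))*8 = -676770052*8 = -5414160416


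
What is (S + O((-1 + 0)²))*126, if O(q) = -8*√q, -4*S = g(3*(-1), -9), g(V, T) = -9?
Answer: -1449/2 ≈ -724.50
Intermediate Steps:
S = 9/4 (S = -¼*(-9) = 9/4 ≈ 2.2500)
(S + O((-1 + 0)²))*126 = (9/4 - 8*√((-1 + 0)²))*126 = (9/4 - 8*√((-1)²))*126 = (9/4 - 8*√1)*126 = (9/4 - 8*1)*126 = (9/4 - 8)*126 = -23/4*126 = -1449/2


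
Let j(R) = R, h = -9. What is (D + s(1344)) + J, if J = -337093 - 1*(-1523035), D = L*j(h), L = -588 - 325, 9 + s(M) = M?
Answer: 1195494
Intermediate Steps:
s(M) = -9 + M
L = -913
D = 8217 (D = -913*(-9) = 8217)
J = 1185942 (J = -337093 + 1523035 = 1185942)
(D + s(1344)) + J = (8217 + (-9 + 1344)) + 1185942 = (8217 + 1335) + 1185942 = 9552 + 1185942 = 1195494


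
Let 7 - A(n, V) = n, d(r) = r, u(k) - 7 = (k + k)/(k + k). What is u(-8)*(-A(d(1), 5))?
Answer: -48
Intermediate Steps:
u(k) = 8 (u(k) = 7 + (k + k)/(k + k) = 7 + (2*k)/((2*k)) = 7 + (2*k)*(1/(2*k)) = 7 + 1 = 8)
A(n, V) = 7 - n
u(-8)*(-A(d(1), 5)) = 8*(-(7 - 1*1)) = 8*(-(7 - 1)) = 8*(-1*6) = 8*(-6) = -48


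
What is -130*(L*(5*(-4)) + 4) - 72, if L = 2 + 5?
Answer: 17608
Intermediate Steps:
L = 7
-130*(L*(5*(-4)) + 4) - 72 = -130*(7*(5*(-4)) + 4) - 72 = -130*(7*(-20) + 4) - 72 = -130*(-140 + 4) - 72 = -130*(-136) - 72 = 17680 - 72 = 17608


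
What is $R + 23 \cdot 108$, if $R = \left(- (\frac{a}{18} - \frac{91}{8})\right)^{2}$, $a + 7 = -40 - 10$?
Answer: $\frac{1552585}{576} \approx 2695.5$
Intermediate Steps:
$a = -57$ ($a = -7 - 50 = -57$)
$R = \frac{121801}{576}$ ($R = \left(- (- \frac{57}{18} - \frac{91}{8})\right)^{2} = \left(- (\left(-57\right) \frac{1}{18} - \frac{91}{8})\right)^{2} = \left(- (- \frac{19}{6} - \frac{91}{8})\right)^{2} = \left(\left(-1\right) \left(- \frac{349}{24}\right)\right)^{2} = \left(\frac{349}{24}\right)^{2} = \frac{121801}{576} \approx 211.46$)
$R + 23 \cdot 108 = \frac{121801}{576} + 23 \cdot 108 = \frac{121801}{576} + 2484 = \frac{1552585}{576}$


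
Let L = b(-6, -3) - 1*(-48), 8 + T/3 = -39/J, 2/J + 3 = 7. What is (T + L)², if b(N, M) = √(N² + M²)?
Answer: 44145 - 1260*√5 ≈ 41328.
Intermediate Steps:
J = ½ (J = 2/(-3 + 7) = 2/4 = 2*(¼) = ½ ≈ 0.50000)
T = -258 (T = -24 + 3*(-39/½) = -24 + 3*(-39*2) = -24 + 3*(-78) = -24 - 234 = -258)
b(N, M) = √(M² + N²)
L = 48 + 3*√5 (L = √((-3)² + (-6)²) - 1*(-48) = √(9 + 36) + 48 = √45 + 48 = 3*√5 + 48 = 48 + 3*√5 ≈ 54.708)
(T + L)² = (-258 + (48 + 3*√5))² = (-210 + 3*√5)²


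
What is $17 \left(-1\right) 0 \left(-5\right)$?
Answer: $0$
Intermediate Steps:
$17 \left(-1\right) 0 \left(-5\right) = \left(-17\right) 0 = 0$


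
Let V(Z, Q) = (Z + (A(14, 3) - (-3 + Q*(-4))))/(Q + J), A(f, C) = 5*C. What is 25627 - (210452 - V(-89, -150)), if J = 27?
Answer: -22732804/123 ≈ -1.8482e+5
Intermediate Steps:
V(Z, Q) = (18 + Z + 4*Q)/(27 + Q) (V(Z, Q) = (Z + (5*3 - (-3 + Q*(-4))))/(Q + 27) = (Z + (15 - (-3 - 4*Q)))/(27 + Q) = (Z + (15 + (3 + 4*Q)))/(27 + Q) = (Z + (18 + 4*Q))/(27 + Q) = (18 + Z + 4*Q)/(27 + Q))
25627 - (210452 - V(-89, -150)) = 25627 - (210452 - (18 - 89 + 4*(-150))/(27 - 150)) = 25627 - (210452 - (18 - 89 - 600)/(-123)) = 25627 - (210452 - (-1)*(-671)/123) = 25627 - (210452 - 1*671/123) = 25627 - (210452 - 671/123) = 25627 - 1*25884925/123 = 25627 - 25884925/123 = -22732804/123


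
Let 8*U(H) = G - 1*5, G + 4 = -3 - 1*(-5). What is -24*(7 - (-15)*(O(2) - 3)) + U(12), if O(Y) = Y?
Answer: 1529/8 ≈ 191.13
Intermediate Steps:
G = -2 (G = -4 + (-3 - 1*(-5)) = -4 + (-3 + 5) = -4 + 2 = -2)
U(H) = -7/8 (U(H) = (-2 - 1*5)/8 = (-2 - 5)/8 = (1/8)*(-7) = -7/8)
-24*(7 - (-15)*(O(2) - 3)) + U(12) = -24*(7 - (-15)*(2 - 3)) - 7/8 = -24*(7 - (-15)*(-1)) - 7/8 = -24*(7 - 5*3) - 7/8 = -24*(7 - 15) - 7/8 = -24*(-8) - 7/8 = 192 - 7/8 = 1529/8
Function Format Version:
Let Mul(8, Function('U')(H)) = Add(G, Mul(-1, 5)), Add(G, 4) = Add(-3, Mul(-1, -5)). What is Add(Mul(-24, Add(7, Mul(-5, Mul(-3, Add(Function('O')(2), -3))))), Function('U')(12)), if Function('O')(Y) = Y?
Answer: Rational(1529, 8) ≈ 191.13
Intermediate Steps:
G = -2 (G = Add(-4, Add(-3, Mul(-1, -5))) = Add(-4, Add(-3, 5)) = Add(-4, 2) = -2)
Function('U')(H) = Rational(-7, 8) (Function('U')(H) = Mul(Rational(1, 8), Add(-2, Mul(-1, 5))) = Mul(Rational(1, 8), Add(-2, -5)) = Mul(Rational(1, 8), -7) = Rational(-7, 8))
Add(Mul(-24, Add(7, Mul(-5, Mul(-3, Add(Function('O')(2), -3))))), Function('U')(12)) = Add(Mul(-24, Add(7, Mul(-5, Mul(-3, Add(2, -3))))), Rational(-7, 8)) = Add(Mul(-24, Add(7, Mul(-5, Mul(-3, -1)))), Rational(-7, 8)) = Add(Mul(-24, Add(7, Mul(-5, 3))), Rational(-7, 8)) = Add(Mul(-24, Add(7, -15)), Rational(-7, 8)) = Add(Mul(-24, -8), Rational(-7, 8)) = Add(192, Rational(-7, 8)) = Rational(1529, 8)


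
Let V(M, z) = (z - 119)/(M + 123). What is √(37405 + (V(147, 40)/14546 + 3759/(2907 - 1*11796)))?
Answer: √140701991949957225206055/1939490910 ≈ 193.40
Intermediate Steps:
V(M, z) = (-119 + z)/(123 + M)
√(37405 + (V(147, 40)/14546 + 3759/(2907 - 1*11796))) = √(37405 + (((-119 + 40)/(123 + 147))/14546 + 3759/(2907 - 1*11796))) = √(37405 + ((-79/270)*(1/14546) + 3759/(2907 - 11796))) = √(37405 + (((1/270)*(-79))*(1/14546) + 3759/(-8889))) = √(37405 + (-79/270*1/14546 + 3759*(-1/8889))) = √(37405 + (-79/3927420 - 1253/2963)) = √(37405 - 4921291337/11636945460) = √(435275023639963/11636945460) = √140701991949957225206055/1939490910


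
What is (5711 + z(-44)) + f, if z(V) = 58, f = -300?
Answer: 5469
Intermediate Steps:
(5711 + z(-44)) + f = (5711 + 58) - 300 = 5769 - 300 = 5469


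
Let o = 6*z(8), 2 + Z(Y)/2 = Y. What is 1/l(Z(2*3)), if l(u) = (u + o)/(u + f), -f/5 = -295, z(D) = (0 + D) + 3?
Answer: 1483/74 ≈ 20.041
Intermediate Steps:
Z(Y) = -4 + 2*Y
z(D) = 3 + D (z(D) = D + 3 = 3 + D)
f = 1475 (f = -5*(-295) = 1475)
o = 66 (o = 6*(3 + 8) = 6*11 = 66)
l(u) = (66 + u)/(1475 + u) (l(u) = (u + 66)/(u + 1475) = (66 + u)/(1475 + u))
1/l(Z(2*3)) = 1/((66 + (-4 + 2*(2*3)))/(1475 + (-4 + 2*(2*3)))) = 1/((66 + (-4 + 2*6))/(1475 + (-4 + 2*6))) = 1/((66 + (-4 + 12))/(1475 + (-4 + 12))) = 1/((66 + 8)/(1475 + 8)) = 1/(74/1483) = 1483/74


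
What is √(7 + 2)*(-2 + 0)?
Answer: -6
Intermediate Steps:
√(7 + 2)*(-2 + 0) = √9*(-2) = 3*(-2) = -6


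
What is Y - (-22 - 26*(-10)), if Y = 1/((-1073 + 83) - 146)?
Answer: -270369/1136 ≈ -238.00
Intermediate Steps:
Y = -1/1136 (Y = 1/(-990 - 146) = 1/(-1136) = -1/1136 ≈ -0.00088028)
Y - (-22 - 26*(-10)) = -1/1136 - (-22 - 26*(-10)) = -1/1136 - (-22 + 260) = -1/1136 - 1*238 = -1/1136 - 238 = -270369/1136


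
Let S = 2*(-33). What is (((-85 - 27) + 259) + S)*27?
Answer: 2187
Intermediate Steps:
S = -66
(((-85 - 27) + 259) + S)*27 = (((-85 - 27) + 259) - 66)*27 = ((-112 + 259) - 66)*27 = (147 - 66)*27 = 81*27 = 2187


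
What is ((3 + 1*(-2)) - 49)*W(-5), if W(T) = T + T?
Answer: 480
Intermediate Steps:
W(T) = 2*T
((3 + 1*(-2)) - 49)*W(-5) = ((3 + 1*(-2)) - 49)*(2*(-5)) = ((3 - 2) - 49)*(-10) = (1 - 49)*(-10) = -48*(-10) = 480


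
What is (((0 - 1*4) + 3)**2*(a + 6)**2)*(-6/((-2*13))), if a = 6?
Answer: 432/13 ≈ 33.231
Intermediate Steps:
(((0 - 1*4) + 3)**2*(a + 6)**2)*(-6/((-2*13))) = (((0 - 1*4) + 3)**2*(6 + 6)**2)*(-6/((-2*13))) = (((0 - 4) + 3)**2*12**2)*(-6/(-26)) = ((-4 + 3)**2*144)*(-6*(-1/26)) = ((-1)**2*144)*(3/13) = (1*144)*(3/13) = 144*(3/13) = 432/13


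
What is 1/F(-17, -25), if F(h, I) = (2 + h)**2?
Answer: 1/225 ≈ 0.0044444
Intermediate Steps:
1/F(-17, -25) = 1/((2 - 17)**2) = 1/((-15)**2) = 1/225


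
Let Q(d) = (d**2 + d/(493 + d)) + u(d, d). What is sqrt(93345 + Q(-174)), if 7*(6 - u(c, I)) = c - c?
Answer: 3*sqrt(1662089)/11 ≈ 351.61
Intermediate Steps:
u(c, I) = 6 (u(c, I) = 6 - (c - c)/7 = 6 - 1/7*0 = 6 + 0 = 6)
Q(d) = 6 + d**2 + d/(493 + d) (Q(d) = (d**2 + d/(493 + d)) + 6 = 6 + d**2 + d/(493 + d))
sqrt(93345 + Q(-174)) = sqrt(93345 + (2958 + (-174)**3 + 7*(-174) + 493*(-174)**2)/(493 - 174)) = sqrt(93345 + (2958 - 5268024 - 1218 + 493*30276)/319) = sqrt(93345 + (2958 - 5268024 - 1218 + 14926068)/319) = sqrt(93345 + (1/319)*9659784) = sqrt(93345 + 333096/11) = sqrt(1359891/11) = 3*sqrt(1662089)/11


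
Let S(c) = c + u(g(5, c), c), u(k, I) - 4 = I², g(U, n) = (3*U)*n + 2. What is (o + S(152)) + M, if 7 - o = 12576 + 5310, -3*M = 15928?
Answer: 215/3 ≈ 71.667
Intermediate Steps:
M = -15928/3 (M = -⅓*15928 = -15928/3 ≈ -5309.3)
g(U, n) = 2 + 3*U*n (g(U, n) = 3*U*n + 2 = 2 + 3*U*n)
u(k, I) = 4 + I²
o = -17879 (o = 7 - (12576 + 5310) = 7 - 1*17886 = 7 - 17886 = -17879)
S(c) = 4 + c + c² (S(c) = c + (4 + c²) = 4 + c + c²)
(o + S(152)) + M = (-17879 + (4 + 152 + 152²)) - 15928/3 = (-17879 + (4 + 152 + 23104)) - 15928/3 = (-17879 + 23260) - 15928/3 = 5381 - 15928/3 = 215/3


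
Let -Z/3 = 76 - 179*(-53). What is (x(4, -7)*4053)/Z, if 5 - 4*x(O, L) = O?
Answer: -1351/38252 ≈ -0.035318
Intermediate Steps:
x(O, L) = 5/4 - O/4
Z = -28689 (Z = -3*(76 - 179*(-53)) = -3*(76 + 9487) = -3*9563 = -28689)
(x(4, -7)*4053)/Z = ((5/4 - ¼*4)*4053)/(-28689) = ((5/4 - 1)*4053)*(-1/28689) = ((¼)*4053)*(-1/28689) = (4053/4)*(-1/28689) = -1351/38252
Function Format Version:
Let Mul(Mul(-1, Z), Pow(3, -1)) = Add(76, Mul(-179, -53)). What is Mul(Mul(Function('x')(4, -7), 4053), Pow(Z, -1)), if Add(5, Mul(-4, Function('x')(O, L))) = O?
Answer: Rational(-1351, 38252) ≈ -0.035318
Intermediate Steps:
Function('x')(O, L) = Add(Rational(5, 4), Mul(Rational(-1, 4), O))
Z = -28689 (Z = Mul(-3, Add(76, Mul(-179, -53))) = Mul(-3, Add(76, 9487)) = Mul(-3, 9563) = -28689)
Mul(Mul(Function('x')(4, -7), 4053), Pow(Z, -1)) = Mul(Mul(Add(Rational(5, 4), Mul(Rational(-1, 4), 4)), 4053), Pow(-28689, -1)) = Mul(Mul(Add(Rational(5, 4), -1), 4053), Rational(-1, 28689)) = Mul(Mul(Rational(1, 4), 4053), Rational(-1, 28689)) = Mul(Rational(4053, 4), Rational(-1, 28689)) = Rational(-1351, 38252)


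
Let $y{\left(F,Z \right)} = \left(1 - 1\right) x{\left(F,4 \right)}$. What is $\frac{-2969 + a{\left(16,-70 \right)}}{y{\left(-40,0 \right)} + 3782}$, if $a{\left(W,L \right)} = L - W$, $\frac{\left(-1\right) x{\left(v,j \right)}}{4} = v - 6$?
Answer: $- \frac{3055}{3782} \approx -0.80777$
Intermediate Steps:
$x{\left(v,j \right)} = 24 - 4 v$ ($x{\left(v,j \right)} = - 4 \left(v - 6\right) = - 4 \left(-6 + v\right) = 24 - 4 v$)
$y{\left(F,Z \right)} = 0$ ($y{\left(F,Z \right)} = \left(1 - 1\right) \left(24 - 4 F\right) = 0 \left(24 - 4 F\right) = 0$)
$\frac{-2969 + a{\left(16,-70 \right)}}{y{\left(-40,0 \right)} + 3782} = \frac{-2969 - 86}{0 + 3782} = \frac{-2969 - 86}{3782} = \left(-2969 - 86\right) \frac{1}{3782} = \left(-3055\right) \frac{1}{3782} = - \frac{3055}{3782}$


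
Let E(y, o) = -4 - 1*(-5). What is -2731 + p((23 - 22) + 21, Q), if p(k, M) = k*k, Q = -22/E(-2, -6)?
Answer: -2247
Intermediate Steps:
E(y, o) = 1 (E(y, o) = -4 + 5 = 1)
Q = -22 (Q = -22/1 = -22*1 = -22)
p(k, M) = k**2
-2731 + p((23 - 22) + 21, Q) = -2731 + ((23 - 22) + 21)**2 = -2731 + (1 + 21)**2 = -2731 + 22**2 = -2731 + 484 = -2247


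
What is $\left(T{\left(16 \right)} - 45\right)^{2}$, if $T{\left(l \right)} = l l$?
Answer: $44521$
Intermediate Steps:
$T{\left(l \right)} = l^{2}$
$\left(T{\left(16 \right)} - 45\right)^{2} = \left(16^{2} - 45\right)^{2} = \left(256 + \left(-50 + 5\right)\right)^{2} = \left(256 - 45\right)^{2} = 211^{2} = 44521$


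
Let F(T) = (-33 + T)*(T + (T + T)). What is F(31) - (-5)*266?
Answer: 1144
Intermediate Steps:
F(T) = 3*T*(-33 + T) (F(T) = (-33 + T)*(T + 2*T) = (-33 + T)*(3*T) = 3*T*(-33 + T))
F(31) - (-5)*266 = 3*31*(-33 + 31) - (-5)*266 = 3*31*(-2) - 1*(-1330) = -186 + 1330 = 1144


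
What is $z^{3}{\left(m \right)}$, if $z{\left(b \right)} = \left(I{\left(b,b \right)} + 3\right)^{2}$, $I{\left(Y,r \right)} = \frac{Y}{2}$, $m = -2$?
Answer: $64$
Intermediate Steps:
$I{\left(Y,r \right)} = \frac{Y}{2}$ ($I{\left(Y,r \right)} = Y \frac{1}{2} = \frac{Y}{2}$)
$z{\left(b \right)} = \left(3 + \frac{b}{2}\right)^{2}$ ($z{\left(b \right)} = \left(\frac{b}{2} + 3\right)^{2} = \left(3 + \frac{b}{2}\right)^{2}$)
$z^{3}{\left(m \right)} = \left(\frac{\left(6 - 2\right)^{2}}{4}\right)^{3} = \left(\frac{4^{2}}{4}\right)^{3} = \left(\frac{1}{4} \cdot 16\right)^{3} = 4^{3} = 64$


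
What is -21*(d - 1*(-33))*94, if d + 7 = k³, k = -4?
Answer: 75012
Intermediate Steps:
d = -71 (d = -7 + (-4)³ = -7 - 64 = -71)
-21*(d - 1*(-33))*94 = -21*(-71 - 1*(-33))*94 = -21*(-71 + 33)*94 = -21*(-38)*94 = 798*94 = 75012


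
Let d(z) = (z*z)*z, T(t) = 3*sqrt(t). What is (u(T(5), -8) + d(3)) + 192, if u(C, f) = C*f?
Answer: 219 - 24*sqrt(5) ≈ 165.33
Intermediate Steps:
d(z) = z**3 (d(z) = z**2*z = z**3)
(u(T(5), -8) + d(3)) + 192 = ((3*sqrt(5))*(-8) + 3**3) + 192 = (-24*sqrt(5) + 27) + 192 = (27 - 24*sqrt(5)) + 192 = 219 - 24*sqrt(5)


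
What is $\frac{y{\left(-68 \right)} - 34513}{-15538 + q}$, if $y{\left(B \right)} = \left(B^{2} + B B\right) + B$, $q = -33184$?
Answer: $\frac{25333}{48722} \approx 0.51995$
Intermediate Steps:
$y{\left(B \right)} = B + 2 B^{2}$ ($y{\left(B \right)} = \left(B^{2} + B^{2}\right) + B = 2 B^{2} + B = B + 2 B^{2}$)
$\frac{y{\left(-68 \right)} - 34513}{-15538 + q} = \frac{- 68 \left(1 + 2 \left(-68\right)\right) - 34513}{-15538 - 33184} = \frac{- 68 \left(1 - 136\right) - 34513}{-48722} = \left(\left(-68\right) \left(-135\right) - 34513\right) \left(- \frac{1}{48722}\right) = \left(9180 - 34513\right) \left(- \frac{1}{48722}\right) = \left(-25333\right) \left(- \frac{1}{48722}\right) = \frac{25333}{48722}$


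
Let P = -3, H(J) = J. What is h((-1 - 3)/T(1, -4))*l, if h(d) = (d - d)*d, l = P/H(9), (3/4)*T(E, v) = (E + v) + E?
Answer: 0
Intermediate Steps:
T(E, v) = 4*v/3 + 8*E/3 (T(E, v) = 4*((E + v) + E)/3 = 4*(v + 2*E)/3 = 4*v/3 + 8*E/3)
l = -⅓ (l = -3/9 = -3*⅑ = -⅓ ≈ -0.33333)
h(d) = 0 (h(d) = 0*d = 0)
h((-1 - 3)/T(1, -4))*l = 0*(-⅓) = 0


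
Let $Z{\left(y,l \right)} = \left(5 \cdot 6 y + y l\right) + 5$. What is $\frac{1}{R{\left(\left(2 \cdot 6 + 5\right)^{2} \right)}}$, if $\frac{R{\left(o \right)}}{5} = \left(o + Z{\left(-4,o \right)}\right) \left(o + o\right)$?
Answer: $- \frac{1}{2837980} \approx -3.5236 \cdot 10^{-7}$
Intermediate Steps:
$Z{\left(y,l \right)} = 5 + 30 y + l y$ ($Z{\left(y,l \right)} = \left(30 y + l y\right) + 5 = 5 + 30 y + l y$)
$R{\left(o \right)} = 10 o \left(-115 - 3 o\right)$ ($R{\left(o \right)} = 5 \left(o + \left(5 + 30 \left(-4\right) + o \left(-4\right)\right)\right) \left(o + o\right) = 5 \left(o - \left(115 + 4 o\right)\right) 2 o = 5 \left(-115 - 3 o\right) 2 o = 5 \cdot 2 o \left(-115 - 3 o\right) = 10 o \left(-115 - 3 o\right)$)
$\frac{1}{R{\left(\left(2 \cdot 6 + 5\right)^{2} \right)}} = \frac{1}{10 \left(2 \cdot 6 + 5\right)^{2} \left(-115 - 3 \left(2 \cdot 6 + 5\right)^{2}\right)} = \frac{1}{10 \left(12 + 5\right)^{2} \left(-115 - 3 \left(12 + 5\right)^{2}\right)} = \frac{1}{10 \cdot 17^{2} \left(-115 - 3 \cdot 17^{2}\right)} = \frac{1}{10 \cdot 289 \left(-115 - 867\right)} = \frac{1}{10 \cdot 289 \left(-982\right)} = \frac{1}{-2837980} = - \frac{1}{2837980}$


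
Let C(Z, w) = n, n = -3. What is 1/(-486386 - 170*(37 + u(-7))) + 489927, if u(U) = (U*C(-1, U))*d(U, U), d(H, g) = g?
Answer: 229131998921/467686 ≈ 4.8993e+5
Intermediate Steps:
C(Z, w) = -3
u(U) = -3*U² (u(U) = (U*(-3))*U = (-3*U)*U = -3*U²)
1/(-486386 - 170*(37 + u(-7))) + 489927 = 1/(-486386 - 170*(37 - 3*(-7)²)) + 489927 = 1/(-486386 - 170*(37 - 3*49)) + 489927 = 1/(-486386 - 170*(37 - 147)) + 489927 = 1/(-486386 - 170*(-110)) + 489927 = 1/(-486386 + 18700) + 489927 = 1/(-467686) + 489927 = -1/467686 + 489927 = 229131998921/467686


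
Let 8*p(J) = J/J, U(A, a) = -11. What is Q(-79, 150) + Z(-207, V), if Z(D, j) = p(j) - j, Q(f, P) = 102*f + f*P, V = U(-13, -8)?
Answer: -159175/8 ≈ -19897.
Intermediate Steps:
V = -11
p(J) = 1/8 (p(J) = (J/J)/8 = (1/8)*1 = 1/8)
Q(f, P) = 102*f + P*f
Z(D, j) = 1/8 - j
Q(-79, 150) + Z(-207, V) = -79*(102 + 150) + (1/8 - 1*(-11)) = -79*252 + (1/8 + 11) = -19908 + 89/8 = -159175/8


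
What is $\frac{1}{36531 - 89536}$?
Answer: $- \frac{1}{53005} \approx -1.8866 \cdot 10^{-5}$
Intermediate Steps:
$\frac{1}{36531 - 89536} = \frac{1}{-53005} = - \frac{1}{53005}$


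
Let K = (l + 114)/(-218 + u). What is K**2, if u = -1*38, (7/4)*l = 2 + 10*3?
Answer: 214369/802816 ≈ 0.26702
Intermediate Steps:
l = 128/7 (l = 4*(2 + 10*3)/7 = 4*(2 + 30)/7 = (4/7)*32 = 128/7 ≈ 18.286)
u = -38
K = -463/896 (K = (128/7 + 114)/(-218 - 38) = (926/7)/(-256) = (926/7)*(-1/256) = -463/896 ≈ -0.51674)
K**2 = (-463/896)**2 = 214369/802816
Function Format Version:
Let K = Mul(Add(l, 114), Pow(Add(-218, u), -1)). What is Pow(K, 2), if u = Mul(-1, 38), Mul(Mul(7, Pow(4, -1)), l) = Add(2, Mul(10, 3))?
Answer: Rational(214369, 802816) ≈ 0.26702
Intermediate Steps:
l = Rational(128, 7) (l = Mul(Rational(4, 7), Add(2, Mul(10, 3))) = Mul(Rational(4, 7), Add(2, 30)) = Mul(Rational(4, 7), 32) = Rational(128, 7) ≈ 18.286)
u = -38
K = Rational(-463, 896) (K = Mul(Add(Rational(128, 7), 114), Pow(Add(-218, -38), -1)) = Mul(Rational(926, 7), Pow(-256, -1)) = Mul(Rational(926, 7), Rational(-1, 256)) = Rational(-463, 896) ≈ -0.51674)
Pow(K, 2) = Pow(Rational(-463, 896), 2) = Rational(214369, 802816)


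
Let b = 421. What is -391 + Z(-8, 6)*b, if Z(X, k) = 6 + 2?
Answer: 2977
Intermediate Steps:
Z(X, k) = 8
-391 + Z(-8, 6)*b = -391 + 8*421 = -391 + 3368 = 2977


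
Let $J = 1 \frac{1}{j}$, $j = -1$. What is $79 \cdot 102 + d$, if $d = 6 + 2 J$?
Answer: $8062$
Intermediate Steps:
$J = -1$ ($J = 1 \frac{1}{-1} = 1 \left(-1\right) = -1$)
$d = 4$ ($d = 6 + 2 \left(-1\right) = 6 - 2 = 4$)
$79 \cdot 102 + d = 79 \cdot 102 + 4 = 8058 + 4 = 8062$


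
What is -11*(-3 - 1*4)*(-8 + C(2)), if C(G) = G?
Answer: -462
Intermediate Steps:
-11*(-3 - 1*4)*(-8 + C(2)) = -11*(-3 - 1*4)*(-8 + 2) = -11*(-3 - 4)*(-6) = -(-77)*(-6) = -11*42 = -462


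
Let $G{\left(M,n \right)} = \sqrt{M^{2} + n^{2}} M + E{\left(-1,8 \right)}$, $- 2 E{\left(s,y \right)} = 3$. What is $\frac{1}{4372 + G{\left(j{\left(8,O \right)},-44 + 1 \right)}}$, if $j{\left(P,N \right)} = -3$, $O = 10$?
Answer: $\frac{17482}{76338193} + \frac{12 \sqrt{1858}}{76338193} \approx 0.00023578$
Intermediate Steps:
$E{\left(s,y \right)} = - \frac{3}{2}$ ($E{\left(s,y \right)} = \left(- \frac{1}{2}\right) 3 = - \frac{3}{2}$)
$G{\left(M,n \right)} = - \frac{3}{2} + M \sqrt{M^{2} + n^{2}}$ ($G{\left(M,n \right)} = \sqrt{M^{2} + n^{2}} M - \frac{3}{2} = M \sqrt{M^{2} + n^{2}} - \frac{3}{2} = - \frac{3}{2} + M \sqrt{M^{2} + n^{2}}$)
$\frac{1}{4372 + G{\left(j{\left(8,O \right)},-44 + 1 \right)}} = \frac{1}{4372 - \left(\frac{3}{2} + 3 \sqrt{\left(-3\right)^{2} + \left(-44 + 1\right)^{2}}\right)} = \frac{1}{4372 - \left(\frac{3}{2} + 3 \sqrt{9 + \left(-43\right)^{2}}\right)} = \frac{1}{4372 - \left(\frac{3}{2} + 3 \sqrt{9 + 1849}\right)} = \frac{1}{4372 - \left(\frac{3}{2} + 3 \sqrt{1858}\right)} = \frac{1}{\frac{8741}{2} - 3 \sqrt{1858}}$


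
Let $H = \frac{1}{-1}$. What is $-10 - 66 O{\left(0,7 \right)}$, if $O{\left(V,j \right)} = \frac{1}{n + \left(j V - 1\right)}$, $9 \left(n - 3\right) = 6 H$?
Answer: $- \frac{119}{2} \approx -59.5$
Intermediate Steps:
$H = -1$
$n = \frac{7}{3}$ ($n = 3 + \frac{6 \left(-1\right)}{9} = 3 + \frac{1}{9} \left(-6\right) = 3 - \frac{2}{3} = \frac{7}{3} \approx 2.3333$)
$O{\left(V,j \right)} = \frac{1}{\frac{4}{3} + V j}$ ($O{\left(V,j \right)} = \frac{1}{\frac{7}{3} + \left(j V - 1\right)} = \frac{1}{\frac{7}{3} + \left(V j - 1\right)} = \frac{1}{\frac{7}{3} + \left(-1 + V j\right)} = \frac{1}{\frac{4}{3} + V j}$)
$-10 - 66 O{\left(0,7 \right)} = -10 - 66 \frac{3}{4 + 3 \cdot 0 \cdot 7} = -10 - 66 \frac{3}{4 + 0} = -10 - 66 \cdot \frac{3}{4} = -10 - 66 \cdot 3 \cdot \frac{1}{4} = -10 - \frac{99}{2} = - \frac{119}{2}$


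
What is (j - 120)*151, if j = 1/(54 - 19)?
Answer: -634049/35 ≈ -18116.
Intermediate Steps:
j = 1/35 ≈ 0.028571
(j - 120)*151 = (1/35 - 120)*151 = -4199/35*151 = -634049/35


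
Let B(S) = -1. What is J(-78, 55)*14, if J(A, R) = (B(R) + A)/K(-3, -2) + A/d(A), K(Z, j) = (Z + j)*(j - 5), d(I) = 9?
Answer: -2294/15 ≈ -152.93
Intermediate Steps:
K(Z, j) = (-5 + j)*(Z + j) (K(Z, j) = (Z + j)*(-5 + j) = (-5 + j)*(Z + j))
J(A, R) = -1/35 + 44*A/315 (J(A, R) = (-1 + A)/((-2)² - 5*(-3) - 5*(-2) - 3*(-2)) + A/9 = (-1 + A)/(4 + 15 + 10 + 6) + A*(⅑) = (-1 + A)/35 + A/9 = (-1 + A)*(1/35) + A/9 = (-1/35 + A/35) + A/9 = -1/35 + 44*A/315)
J(-78, 55)*14 = (-1/35 + (44/315)*(-78))*14 = (-1/35 - 1144/105)*14 = -1147/105*14 = -2294/15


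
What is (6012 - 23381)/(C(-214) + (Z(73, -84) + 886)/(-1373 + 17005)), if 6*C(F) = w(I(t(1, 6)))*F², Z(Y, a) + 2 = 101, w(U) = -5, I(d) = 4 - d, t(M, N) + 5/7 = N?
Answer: 814536624/1789704725 ≈ 0.45512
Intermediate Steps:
t(M, N) = -5/7 + N
Z(Y, a) = 99 (Z(Y, a) = -2 + 101 = 99)
C(F) = -5*F²/6 (C(F) = (-5*F²)/6 = -5*F²/6)
(6012 - 23381)/(C(-214) + (Z(73, -84) + 886)/(-1373 + 17005)) = (6012 - 23381)/(-⅚*(-214)² + (99 + 886)/(-1373 + 17005)) = -17369/(-⅚*45796 + 985/15632) = -17369/(-114490/3 + 985*(1/15632)) = -17369/(-114490/3 + 985/15632) = -17369/(-1789704725/46896) = -17369*(-46896/1789704725) = 814536624/1789704725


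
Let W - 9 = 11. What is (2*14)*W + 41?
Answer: 601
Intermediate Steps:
W = 20 (W = 9 + 11 = 20)
(2*14)*W + 41 = (2*14)*20 + 41 = 28*20 + 41 = 560 + 41 = 601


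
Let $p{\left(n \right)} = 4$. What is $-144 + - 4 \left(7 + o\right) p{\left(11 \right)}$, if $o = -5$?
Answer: $-176$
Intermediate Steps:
$-144 + - 4 \left(7 + o\right) p{\left(11 \right)} = -144 + - 4 \left(7 - 5\right) 4 = -144 + \left(-4\right) 2 \cdot 4 = -144 - 32 = -176$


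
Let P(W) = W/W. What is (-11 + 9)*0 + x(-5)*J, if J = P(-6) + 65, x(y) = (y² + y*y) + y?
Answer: 2970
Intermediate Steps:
P(W) = 1
x(y) = y + 2*y² (x(y) = (y² + y²) + y = 2*y² + y = y + 2*y²)
J = 66 (J = 1 + 65 = 66)
(-11 + 9)*0 + x(-5)*J = (-11 + 9)*0 - 5*(1 + 2*(-5))*66 = -2*0 - 5*(1 - 10)*66 = 0 - 5*(-9)*66 = 0 + 45*66 = 0 + 2970 = 2970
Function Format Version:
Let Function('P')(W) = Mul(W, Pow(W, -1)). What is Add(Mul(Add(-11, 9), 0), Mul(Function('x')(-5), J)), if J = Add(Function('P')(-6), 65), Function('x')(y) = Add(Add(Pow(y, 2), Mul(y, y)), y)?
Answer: 2970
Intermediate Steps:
Function('P')(W) = 1
Function('x')(y) = Add(y, Mul(2, Pow(y, 2))) (Function('x')(y) = Add(Add(Pow(y, 2), Pow(y, 2)), y) = Add(Mul(2, Pow(y, 2)), y) = Add(y, Mul(2, Pow(y, 2))))
J = 66 (J = Add(1, 65) = 66)
Add(Mul(Add(-11, 9), 0), Mul(Function('x')(-5), J)) = Add(Mul(Add(-11, 9), 0), Mul(Mul(-5, Add(1, Mul(2, -5))), 66)) = Add(Mul(-2, 0), Mul(Mul(-5, Add(1, -10)), 66)) = Add(0, Mul(Mul(-5, -9), 66)) = Add(0, Mul(45, 66)) = Add(0, 2970) = 2970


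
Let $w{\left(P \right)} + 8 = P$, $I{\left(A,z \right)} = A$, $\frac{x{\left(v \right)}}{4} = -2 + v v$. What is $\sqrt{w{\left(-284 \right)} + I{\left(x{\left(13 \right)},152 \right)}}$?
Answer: $2 \sqrt{94} \approx 19.391$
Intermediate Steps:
$x{\left(v \right)} = -8 + 4 v^{2}$ ($x{\left(v \right)} = 4 \left(-2 + v v\right) = 4 \left(-2 + v^{2}\right) = -8 + 4 v^{2}$)
$w{\left(P \right)} = -8 + P$
$\sqrt{w{\left(-284 \right)} + I{\left(x{\left(13 \right)},152 \right)}} = \sqrt{\left(-8 - 284\right) - \left(8 - 4 \cdot 13^{2}\right)} = \sqrt{-292 + \left(-8 + 4 \cdot 169\right)} = \sqrt{-292 + \left(-8 + 676\right)} = \sqrt{-292 + 668} = \sqrt{376} = 2 \sqrt{94}$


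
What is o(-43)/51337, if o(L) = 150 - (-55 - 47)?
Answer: 252/51337 ≈ 0.0049087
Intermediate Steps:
o(L) = 252 (o(L) = 150 - 1*(-102) = 150 + 102 = 252)
o(-43)/51337 = 252/51337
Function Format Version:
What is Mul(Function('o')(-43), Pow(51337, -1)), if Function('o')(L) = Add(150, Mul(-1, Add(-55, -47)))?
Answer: Rational(252, 51337) ≈ 0.0049087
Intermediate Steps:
Function('o')(L) = 252 (Function('o')(L) = Add(150, Mul(-1, -102)) = Add(150, 102) = 252)
Mul(Function('o')(-43), Pow(51337, -1)) = Mul(252, Pow(51337, -1)) = Mul(252, Rational(1, 51337)) = Rational(252, 51337)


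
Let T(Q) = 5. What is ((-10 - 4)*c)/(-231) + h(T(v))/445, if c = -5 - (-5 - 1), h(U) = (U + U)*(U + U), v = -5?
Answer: 838/2937 ≈ 0.28533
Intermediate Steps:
h(U) = 4*U**2 (h(U) = (2*U)*(2*U) = 4*U**2)
c = 1 (c = -5 - 1*(-6) = -5 + 6 = 1)
((-10 - 4)*c)/(-231) + h(T(v))/445 = ((-10 - 4)*1)/(-231) + (4*5**2)/445 = -14*1*(-1/231) + (4*25)*(1/445) = -14*(-1/231) + 100*(1/445) = 2/33 + 20/89 = 838/2937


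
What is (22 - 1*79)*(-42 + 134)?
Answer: -5244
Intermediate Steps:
(22 - 1*79)*(-42 + 134) = (22 - 79)*92 = -57*92 = -5244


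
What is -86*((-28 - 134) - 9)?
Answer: 14706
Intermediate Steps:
-86*((-28 - 134) - 9) = -86*(-162 - 9) = -86*(-171) = 14706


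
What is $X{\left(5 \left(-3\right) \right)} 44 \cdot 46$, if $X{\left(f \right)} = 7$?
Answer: $14168$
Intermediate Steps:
$X{\left(5 \left(-3\right) \right)} 44 \cdot 46 = 7 \cdot 44 \cdot 46 = 308 \cdot 46 = 14168$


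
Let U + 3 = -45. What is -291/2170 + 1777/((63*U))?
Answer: -338291/468720 ≈ -0.72173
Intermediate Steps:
U = -48 (U = -3 - 45 = -48)
-291/2170 + 1777/((63*U)) = -291/2170 + 1777/((63*(-48))) = -291*1/2170 + 1777/(-3024) = -291/2170 + 1777*(-1/3024) = -291/2170 - 1777/3024 = -338291/468720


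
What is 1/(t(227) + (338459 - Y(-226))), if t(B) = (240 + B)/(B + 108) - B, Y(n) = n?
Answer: 335/113383897 ≈ 2.9546e-6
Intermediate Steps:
t(B) = -B + (240 + B)/(108 + B) (t(B) = (240 + B)/(108 + B) - B = -B + (240 + B)/(108 + B))
1/(t(227) + (338459 - Y(-226))) = 1/((240 - 1*227² - 107*227)/(108 + 227) + (338459 - 1*(-226))) = 1/((240 - 1*51529 - 24289)/335 + (338459 + 226)) = 1/((240 - 51529 - 24289)/335 + 338685) = 1/((1/335)*(-75578) + 338685) = 1/(-75578/335 + 338685) = 1/(113383897/335) = 335/113383897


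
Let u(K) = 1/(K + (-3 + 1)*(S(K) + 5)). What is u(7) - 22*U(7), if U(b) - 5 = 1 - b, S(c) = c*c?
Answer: 2221/101 ≈ 21.990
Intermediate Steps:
S(c) = c²
U(b) = 6 - b (U(b) = 5 + (1 - b) = 6 - b)
u(K) = 1/(-10 + K - 2*K²) (u(K) = 1/(K + (-3 + 1)*(K² + 5)) = 1/(K - 2*(5 + K²)) = 1/(K + (-10 - 2*K²)) = 1/(-10 + K - 2*K²))
u(7) - 22*U(7) = -1/(10 - 1*7 + 2*7²) - 22*(6 - 1*7) = -1/(10 - 7 + 2*49) - 22*(6 - 7) = -1/(10 - 7 + 98) - 22*(-1) = -1/101 + 22 = 2221/101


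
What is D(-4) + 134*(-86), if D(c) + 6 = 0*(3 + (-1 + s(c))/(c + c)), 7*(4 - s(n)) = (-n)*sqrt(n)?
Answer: -11530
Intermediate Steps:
s(n) = 4 + n**(3/2)/7 (s(n) = 4 - (-n)*sqrt(n)/7 = 4 - (-1)*n**(3/2)/7 = 4 + n**(3/2)/7)
D(c) = -6 (D(c) = -6 + 0*(3 + (-1 + (4 + c**(3/2)/7))/(c + c)) = -6 + 0*(3 + (3 + c**(3/2)/7)/((2*c))) = -6 + 0*(3 + (3 + c**(3/2)/7)*(1/(2*c))) = -6 + 0*(3 + (3 + c**(3/2)/7)/(2*c)) = -6 + 0 = -6)
D(-4) + 134*(-86) = -6 + 134*(-86) = -6 - 11524 = -11530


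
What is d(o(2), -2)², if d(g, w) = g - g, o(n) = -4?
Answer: 0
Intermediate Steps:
d(g, w) = 0
d(o(2), -2)² = 0² = 0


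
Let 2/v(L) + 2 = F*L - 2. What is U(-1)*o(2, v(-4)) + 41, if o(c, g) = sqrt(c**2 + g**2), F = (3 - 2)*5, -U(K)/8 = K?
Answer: 41 + 2*sqrt(577)/3 ≈ 57.014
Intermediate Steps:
U(K) = -8*K
F = 5 (F = 1*5 = 5)
v(L) = 2/(-4 + 5*L) (v(L) = 2/(-2 + (5*L - 2)) = 2/(-2 + (-2 + 5*L)) = 2/(-4 + 5*L))
U(-1)*o(2, v(-4)) + 41 = (-8*(-1))*sqrt(2**2 + (2/(-4 + 5*(-4)))**2) + 41 = 8*sqrt(4 + (2/(-4 - 20))**2) + 41 = 8*sqrt(4 + (2/(-24))**2) + 41 = 8*sqrt(4 + (2*(-1/24))**2) + 41 = 8*sqrt(4 + (-1/12)**2) + 41 = 8*sqrt(4 + 1/144) + 41 = 8*sqrt(577/144) + 41 = 8*(sqrt(577)/12) + 41 = 2*sqrt(577)/3 + 41 = 41 + 2*sqrt(577)/3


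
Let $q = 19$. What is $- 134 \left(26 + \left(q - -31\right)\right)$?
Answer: $-10184$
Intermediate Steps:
$- 134 \left(26 + \left(q - -31\right)\right) = - 134 \left(26 + \left(19 - -31\right)\right) = - 134 \left(26 + \left(19 + 31\right)\right) = - 134 \left(26 + 50\right) = \left(-134\right) 76 = -10184$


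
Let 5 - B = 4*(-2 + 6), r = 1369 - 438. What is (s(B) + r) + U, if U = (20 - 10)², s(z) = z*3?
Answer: 998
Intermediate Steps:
r = 931
B = -11 (B = 5 - 4*(-2 + 6) = 5 - 4*4 = 5 - 1*16 = 5 - 16 = -11)
s(z) = 3*z
U = 100 (U = 10² = 100)
(s(B) + r) + U = (3*(-11) + 931) + 100 = (-33 + 931) + 100 = 898 + 100 = 998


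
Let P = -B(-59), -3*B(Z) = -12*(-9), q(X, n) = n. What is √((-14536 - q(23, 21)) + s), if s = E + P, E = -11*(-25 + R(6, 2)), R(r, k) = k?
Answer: 2*I*√3567 ≈ 119.45*I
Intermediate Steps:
B(Z) = -36 (B(Z) = -(-4)*(-9) = -⅓*108 = -36)
P = 36 (P = -1*(-36) = 36)
E = 253 (E = -11*(-25 + 2) = -11*(-23) = 253)
s = 289 (s = 253 + 36 = 289)
√((-14536 - q(23, 21)) + s) = √((-14536 - 1*21) + 289) = √((-14536 - 21) + 289) = √(-14557 + 289) = √(-14268) = 2*I*√3567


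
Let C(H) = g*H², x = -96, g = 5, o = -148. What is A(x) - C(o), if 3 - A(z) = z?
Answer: -109421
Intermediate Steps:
A(z) = 3 - z
C(H) = 5*H²
A(x) - C(o) = (3 - 1*(-96)) - 5*(-148)² = (3 + 96) - 5*21904 = 99 - 1*109520 = 99 - 109520 = -109421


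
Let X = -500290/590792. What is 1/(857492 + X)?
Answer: 295396/253299456687 ≈ 1.1662e-6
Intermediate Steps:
X = -250145/295396 (X = -500290*1/590792 = -250145/295396 ≈ -0.84681)
1/(857492 + X) = 1/(857492 - 250145/295396) = 1/(253299456687/295396) = 295396/253299456687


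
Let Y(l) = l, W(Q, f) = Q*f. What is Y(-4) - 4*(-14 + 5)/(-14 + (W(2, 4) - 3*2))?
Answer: -7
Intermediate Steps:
Y(-4) - 4*(-14 + 5)/(-14 + (W(2, 4) - 3*2)) = -4 - 4*(-14 + 5)/(-14 + (2*4 - 3*2)) = -4 - (-36)/(-14 + (8 - 6)) = -4 - (-36)/(-14 + 2) = -4 - (-36)/(-12) = -4 - (-36)*(-1)/12 = -4 - 4*¾ = -4 - 3 = -7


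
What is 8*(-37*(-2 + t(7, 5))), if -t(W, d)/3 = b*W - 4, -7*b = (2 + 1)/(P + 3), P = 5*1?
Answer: -3293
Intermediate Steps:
P = 5
b = -3/56 (b = -(2 + 1)/(7*(5 + 3)) = -3/(7*8) = -⅐*3/8 = -3/56 ≈ -0.053571)
t(W, d) = 12 + 9*W/56 (t(W, d) = -3*(-3*W/56 - 4) = -3*(-4 - 3*W/56) = 12 + 9*W/56)
8*(-37*(-2 + t(7, 5))) = 8*(-37*(-2 + (12 + (9/56)*7))) = 8*(-37*(-2 + (12 + 9/8))) = 8*(-37*(-2 + 105/8)) = 8*(-37*89/8) = 8*(-3293/8) = -3293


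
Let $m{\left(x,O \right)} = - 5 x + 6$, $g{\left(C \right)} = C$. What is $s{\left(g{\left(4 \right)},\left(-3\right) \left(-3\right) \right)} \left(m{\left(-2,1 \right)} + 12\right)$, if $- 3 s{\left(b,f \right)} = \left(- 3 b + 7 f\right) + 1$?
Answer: $- \frac{1456}{3} \approx -485.33$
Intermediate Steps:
$s{\left(b,f \right)} = - \frac{1}{3} + b - \frac{7 f}{3}$ ($s{\left(b,f \right)} = - \frac{\left(- 3 b + 7 f\right) + 1}{3} = - \frac{1 - 3 b + 7 f}{3} = - \frac{1}{3} + b - \frac{7 f}{3}$)
$m{\left(x,O \right)} = 6 - 5 x$
$s{\left(g{\left(4 \right)},\left(-3\right) \left(-3\right) \right)} \left(m{\left(-2,1 \right)} + 12\right) = \left(- \frac{1}{3} + 4 - \frac{7 \left(\left(-3\right) \left(-3\right)\right)}{3}\right) \left(\left(6 - -10\right) + 12\right) = \left(- \frac{1}{3} + 4 - 21\right) \left(\left(6 + 10\right) + 12\right) = \left(- \frac{1}{3} + 4 - 21\right) \left(16 + 12\right) = \left(- \frac{52}{3}\right) 28 = - \frac{1456}{3}$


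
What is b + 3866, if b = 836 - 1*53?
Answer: 4649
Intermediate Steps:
b = 783 (b = 836 - 53 = 783)
b + 3866 = 783 + 3866 = 4649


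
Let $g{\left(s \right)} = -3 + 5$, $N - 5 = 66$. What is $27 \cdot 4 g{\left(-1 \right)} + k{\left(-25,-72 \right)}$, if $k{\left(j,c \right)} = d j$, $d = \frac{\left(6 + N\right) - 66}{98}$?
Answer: $\frac{20893}{98} \approx 213.19$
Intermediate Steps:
$N = 71$ ($N = 5 + 66 = 71$)
$g{\left(s \right)} = 2$
$d = \frac{11}{98}$ ($d = \frac{\left(6 + 71\right) - 66}{98} = \left(77 - 66\right) \frac{1}{98} = 11 \cdot \frac{1}{98} = \frac{11}{98} \approx 0.11224$)
$k{\left(j,c \right)} = \frac{11 j}{98}$
$27 \cdot 4 g{\left(-1 \right)} + k{\left(-25,-72 \right)} = 27 \cdot 4 \cdot 2 + \frac{11}{98} \left(-25\right) = 108 \cdot 2 - \frac{275}{98} = 216 - \frac{275}{98} = \frac{20893}{98}$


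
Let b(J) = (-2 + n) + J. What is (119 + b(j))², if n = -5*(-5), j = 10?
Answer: 23104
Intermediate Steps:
n = 25
b(J) = 23 + J (b(J) = (-2 + 25) + J = 23 + J)
(119 + b(j))² = (119 + (23 + 10))² = (119 + 33)² = 152² = 23104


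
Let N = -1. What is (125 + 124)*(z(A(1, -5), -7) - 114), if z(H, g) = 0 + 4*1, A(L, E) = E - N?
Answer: -27390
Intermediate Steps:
A(L, E) = 1 + E (A(L, E) = E - 1*(-1) = E + 1 = 1 + E)
z(H, g) = 4 (z(H, g) = 0 + 4 = 4)
(125 + 124)*(z(A(1, -5), -7) - 114) = (125 + 124)*(4 - 114) = 249*(-110) = -27390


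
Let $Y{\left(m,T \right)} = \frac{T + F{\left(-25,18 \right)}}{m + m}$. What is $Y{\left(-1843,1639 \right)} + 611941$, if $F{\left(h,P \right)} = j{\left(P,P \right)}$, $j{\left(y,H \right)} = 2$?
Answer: $\frac{2255612885}{3686} \approx 6.1194 \cdot 10^{5}$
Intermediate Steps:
$F{\left(h,P \right)} = 2$
$Y{\left(m,T \right)} = \frac{2 + T}{2 m}$ ($Y{\left(m,T \right)} = \frac{T + 2}{m + m} = \frac{2 + T}{2 m}$)
$Y{\left(-1843,1639 \right)} + 611941 = \frac{2 + 1639}{2 \left(-1843\right)} + 611941 = \frac{1}{2} \left(- \frac{1}{1843}\right) 1641 + 611941 = - \frac{1641}{3686} + 611941 = \frac{2255612885}{3686}$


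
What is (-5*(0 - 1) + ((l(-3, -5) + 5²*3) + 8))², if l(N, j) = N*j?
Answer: 10609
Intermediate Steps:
(-5*(0 - 1) + ((l(-3, -5) + 5²*3) + 8))² = (-5*(0 - 1) + ((-3*(-5) + 5²*3) + 8))² = (-5*(-1) + ((15 + 25*3) + 8))² = (5 + ((15 + 75) + 8))² = (5 + (90 + 8))² = (5 + 98)² = 103² = 10609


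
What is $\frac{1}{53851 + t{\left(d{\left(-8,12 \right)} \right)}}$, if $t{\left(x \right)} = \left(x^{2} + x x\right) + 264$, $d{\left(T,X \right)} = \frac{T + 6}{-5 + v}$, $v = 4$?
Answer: $\frac{1}{54123} \approx 1.8476 \cdot 10^{-5}$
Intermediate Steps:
$d{\left(T,X \right)} = -6 - T$ ($d{\left(T,X \right)} = \frac{T + 6}{-5 + 4} = \frac{6 + T}{-1} = \left(6 + T\right) \left(-1\right) = -6 - T$)
$t{\left(x \right)} = 264 + 2 x^{2}$ ($t{\left(x \right)} = \left(x^{2} + x^{2}\right) + 264 = 2 x^{2} + 264 = 264 + 2 x^{2}$)
$\frac{1}{53851 + t{\left(d{\left(-8,12 \right)} \right)}} = \frac{1}{53851 + \left(264 + 2 \left(-6 - -8\right)^{2}\right)} = \frac{1}{53851 + \left(264 + 2 \left(-6 + 8\right)^{2}\right)} = \frac{1}{53851 + \left(264 + 2 \cdot 2^{2}\right)} = \frac{1}{53851 + \left(264 + 2 \cdot 4\right)} = \frac{1}{53851 + \left(264 + 8\right)} = \frac{1}{53851 + 272} = \frac{1}{54123}$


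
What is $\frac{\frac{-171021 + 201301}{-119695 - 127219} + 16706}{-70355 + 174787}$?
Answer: $\frac{1031228751}{6446430712} \approx 0.15997$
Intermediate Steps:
$\frac{\frac{-171021 + 201301}{-119695 - 127219} + 16706}{-70355 + 174787} = \frac{\frac{30280}{-246914} + 16706}{104432} = \left(30280 \left(- \frac{1}{246914}\right) + 16706\right) \frac{1}{104432} = \left(- \frac{15140}{123457} + 16706\right) \frac{1}{104432} = \frac{2062457502}{123457} \cdot \frac{1}{104432} = \frac{1031228751}{6446430712}$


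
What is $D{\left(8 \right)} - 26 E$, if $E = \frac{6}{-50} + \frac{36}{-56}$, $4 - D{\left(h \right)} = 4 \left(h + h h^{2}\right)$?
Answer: $- \frac{359829}{175} \approx -2056.2$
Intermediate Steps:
$D{\left(h \right)} = 4 - 4 h - 4 h^{3}$ ($D{\left(h \right)} = 4 - 4 \left(h + h h^{2}\right) = 4 - 4 \left(h + h^{3}\right) = 4 - \left(4 h + 4 h^{3}\right) = 4 - 4 h - 4 h^{3}$)
$E = - \frac{267}{350}$ ($E = 6 \left(- \frac{1}{50}\right) + 36 \left(- \frac{1}{56}\right) = - \frac{3}{25} - \frac{9}{14} = - \frac{267}{350} \approx -0.76286$)
$D{\left(8 \right)} - 26 E = \left(4 - 32 - 4 \cdot 8^{3}\right) - - \frac{3471}{175} = \left(4 - 32 - 2048\right) + \frac{3471}{175} = -2076 + \frac{3471}{175} = - \frac{359829}{175}$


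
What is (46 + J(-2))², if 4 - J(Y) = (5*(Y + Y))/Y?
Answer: 1600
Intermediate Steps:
J(Y) = -6 (J(Y) = 4 - 5*(Y + Y)/Y = 4 - 5*(2*Y)/Y = 4 - 10*Y/Y = 4 - 1*10 = 4 - 10 = -6)
(46 + J(-2))² = (46 - 6)² = 40² = 1600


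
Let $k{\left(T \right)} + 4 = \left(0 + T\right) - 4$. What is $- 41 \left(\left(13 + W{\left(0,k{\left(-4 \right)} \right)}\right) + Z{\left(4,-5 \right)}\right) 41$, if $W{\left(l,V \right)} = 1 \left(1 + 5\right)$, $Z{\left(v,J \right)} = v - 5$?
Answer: $-30258$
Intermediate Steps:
$Z{\left(v,J \right)} = -5 + v$
$k{\left(T \right)} = -8 + T$ ($k{\left(T \right)} = -4 + \left(\left(0 + T\right) - 4\right) = -4 + \left(T - 4\right) = -4 + \left(-4 + T\right) = -8 + T$)
$W{\left(l,V \right)} = 6$ ($W{\left(l,V \right)} = 1 \cdot 6 = 6$)
$- 41 \left(\left(13 + W{\left(0,k{\left(-4 \right)} \right)}\right) + Z{\left(4,-5 \right)}\right) 41 = - 41 \left(\left(13 + 6\right) + \left(-5 + 4\right)\right) 41 = - 41 \left(19 - 1\right) 41 = \left(-41\right) 18 \cdot 41 = \left(-738\right) 41 = -30258$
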